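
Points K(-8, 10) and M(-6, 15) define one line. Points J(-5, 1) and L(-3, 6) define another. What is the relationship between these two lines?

Slope of line 1: m1 = (15 - 10)/(-6 - -8) = 5/2 = 5/2
Slope of line 2: m2 = (6 - 1)/(-3 - -5) = 5/2 = 5/2
m1 = m2, so the lines are parallel.

Parallel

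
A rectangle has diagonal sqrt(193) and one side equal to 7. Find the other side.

Using the Pythagorean theorem: d^2 = a^2 + b^2
b^2 = d^2 - a^2
b^2 = 193 - 49
b^2 = 144
b = sqrt(144) = 12

12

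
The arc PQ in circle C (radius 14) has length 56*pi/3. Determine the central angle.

θ = 360 × 56*pi/3 / (2π × 14) = 240° (rearranging arc length formula).

240°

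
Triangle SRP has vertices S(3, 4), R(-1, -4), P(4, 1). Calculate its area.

Shoelace: Area = (1/2)|3(-4-1) + -1(1-4) + 4(4--4)| = (1/2)(20) = 10

10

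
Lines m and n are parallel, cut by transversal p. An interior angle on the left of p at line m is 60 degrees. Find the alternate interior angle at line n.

Alternate interior angles lie on opposite sides of the transversal, between the parallel lines.
By the alternate interior angle theorem, they are equal: 60 degrees.

60 degrees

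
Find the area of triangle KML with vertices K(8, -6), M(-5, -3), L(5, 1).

Using the Shoelace formula for a triangle:
Area = (1/2)|x0(y1 - y2) + x1(y2 - y0) + x2(y0 - y1)|
Area = (1/2)|8(-3 - 1) + -5(1 - -6) + 5(-6 - -3)|
Area = (1/2)|-32 + -35 + -15|
Area = (1/2)|-82|
Area = (1/2)(82)
Area = 41

41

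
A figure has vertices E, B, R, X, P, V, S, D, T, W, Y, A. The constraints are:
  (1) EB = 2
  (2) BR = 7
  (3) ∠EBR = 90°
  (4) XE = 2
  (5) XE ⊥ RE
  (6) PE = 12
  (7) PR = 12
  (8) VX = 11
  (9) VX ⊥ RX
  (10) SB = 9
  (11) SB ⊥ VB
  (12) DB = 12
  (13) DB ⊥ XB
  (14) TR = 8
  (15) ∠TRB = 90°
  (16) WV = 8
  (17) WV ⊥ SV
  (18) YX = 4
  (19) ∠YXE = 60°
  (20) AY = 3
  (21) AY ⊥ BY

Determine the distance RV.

Step 1: By the law of cosines on triangle EBR: ER² = 2² + 7² − 2·2·7·cos(90°) = 53, so ER = √53.
Step 2: By the law of cosines on triangle XER: XR² = 2² + √53² − 2·2·√53·cos(90°) = 57, so XR = √57.
Step 3: By the law of cosines on triangle RXV: RV² = √57² + 11² − 2·√57·11·cos(90°) = 178, so RV = √178.

Therefore, the length of RV = √178.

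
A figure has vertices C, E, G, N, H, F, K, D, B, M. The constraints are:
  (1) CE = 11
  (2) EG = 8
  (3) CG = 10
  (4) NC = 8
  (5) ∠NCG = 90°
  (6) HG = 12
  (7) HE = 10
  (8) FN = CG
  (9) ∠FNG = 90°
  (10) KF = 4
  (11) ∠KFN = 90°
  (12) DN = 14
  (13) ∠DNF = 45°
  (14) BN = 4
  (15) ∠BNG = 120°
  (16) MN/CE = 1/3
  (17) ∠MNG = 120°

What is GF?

From the given relations: FN = CG = 10.
Step 1: By the law of cosines on triangle GCN: GN² = 10² + 8² − 2·10·8·cos(90°) = 164, so GN = 2·√41.
Step 2: By the law of cosines on triangle GNF: GF² = (2·√41)² + 10² − 2·2·√41·10·cos(90°) = 264, so GF = 2·√66.

Therefore, the length of GF = 2·√66.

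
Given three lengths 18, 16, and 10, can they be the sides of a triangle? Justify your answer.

Check all three triangle inequalities:
18 + 16 = 34 > 10 ✓
18 + 10 = 28 > 16 ✓
16 + 10 = 26 > 18 ✓
All conditions hold, so these sides form a valid triangle.

Yes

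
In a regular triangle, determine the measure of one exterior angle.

Each exterior angle of a regular n-gon is 360 / n.
For n = 3: 360 / 3 = 120 degrees.

120 degrees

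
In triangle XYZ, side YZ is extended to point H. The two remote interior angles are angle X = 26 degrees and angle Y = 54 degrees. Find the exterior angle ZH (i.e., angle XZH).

By the exterior angle theorem, an exterior angle of a triangle equals the sum of the two remote interior angles.
Exterior angle = angle X + angle Y
Exterior angle = 26 + 54 = 80 degrees

80 degrees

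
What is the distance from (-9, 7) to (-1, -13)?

d = sqrt((-1 - -9)^2 + (-13 - 7)^2)
d = sqrt(8^2 + -20^2)
d = sqrt(64 + 400)
d = sqrt(464) = 4*sqrt(29)

4*sqrt(29)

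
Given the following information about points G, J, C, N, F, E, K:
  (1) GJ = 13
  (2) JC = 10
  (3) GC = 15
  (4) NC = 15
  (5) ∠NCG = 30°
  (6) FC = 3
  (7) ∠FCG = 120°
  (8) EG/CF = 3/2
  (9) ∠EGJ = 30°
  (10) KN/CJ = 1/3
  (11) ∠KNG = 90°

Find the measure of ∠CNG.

Step 1: By the law of cosines on triangle NCG: NG² = 15² + 15² − 2·15·15·cos(30°) = 60.29, so NG ≈ 7.76.
Step 2: By the inverse law of cosines on triangle CNG: cos(∠CNG) = (15² + 7.76² − 15²) / (2·15·7.76) = 60.29/232.94 = 0.2588, so ∠CNG = 75°.

Therefore, the measure of angle ∠CNG = 75°.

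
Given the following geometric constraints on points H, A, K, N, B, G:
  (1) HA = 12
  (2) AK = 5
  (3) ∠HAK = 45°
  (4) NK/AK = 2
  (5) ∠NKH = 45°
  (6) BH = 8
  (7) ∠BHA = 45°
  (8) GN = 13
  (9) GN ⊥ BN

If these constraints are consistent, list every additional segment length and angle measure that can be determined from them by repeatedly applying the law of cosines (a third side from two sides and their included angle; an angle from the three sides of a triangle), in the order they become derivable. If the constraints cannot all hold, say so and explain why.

The constraints are consistent. Derivable facts, in order:
After 1 step:
- AB ≈ 8.5
- HK ≈ 9.17
After 2 steps:
- HN ≈ 7.38
- ∠ABH = 93.27°
- ∠AHK = 22.67°
- ∠AKH = 112.33°
- ∠BAH = 41.73°
After 3 steps:
- ∠HNK = 61.56°
- ∠KHN = 73.44°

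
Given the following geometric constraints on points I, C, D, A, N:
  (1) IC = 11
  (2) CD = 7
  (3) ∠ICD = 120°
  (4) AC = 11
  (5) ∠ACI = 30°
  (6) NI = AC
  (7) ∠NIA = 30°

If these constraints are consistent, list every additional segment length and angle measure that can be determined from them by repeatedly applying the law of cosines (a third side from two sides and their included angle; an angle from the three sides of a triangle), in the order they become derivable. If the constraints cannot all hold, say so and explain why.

The constraints are consistent. Derivable facts, in order:
After 1 step:
- IA ≈ 5.69
- ID ≈ 15.72
After 2 steps:
- AN ≈ 6.7
- ∠AIC = 75°
- ∠CAI = 75°
- ∠CDI = 37.31°
- ∠CID = 22.69°
After 3 steps:
- ∠ANI = 25.13°
- ∠IAN = 124.87°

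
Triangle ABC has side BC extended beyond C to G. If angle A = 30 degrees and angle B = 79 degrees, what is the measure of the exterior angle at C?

The interior angle at C is 180 - 30 - 79 = 71 degrees.
The exterior angle and interior angle at C are supplementary:
Exterior angle = 180 - 71 = 109 degrees.

109 degrees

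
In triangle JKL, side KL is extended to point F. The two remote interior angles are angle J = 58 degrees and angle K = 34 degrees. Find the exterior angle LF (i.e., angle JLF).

The interior angle at L is 180 - 58 - 34 = 88 degrees.
The exterior angle and interior angle at L are supplementary:
Exterior angle = 180 - 88 = 92 degrees.

92 degrees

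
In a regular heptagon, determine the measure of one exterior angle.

Each exterior angle of a regular n-gon is 360 / n.
For n = 7: 360 / 7 = 360/7 degrees.

360/7 degrees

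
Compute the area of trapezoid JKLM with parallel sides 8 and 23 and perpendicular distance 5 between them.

Area = (8 + 23) * 5 / 2 = 155 / 2 = 155/2

155/2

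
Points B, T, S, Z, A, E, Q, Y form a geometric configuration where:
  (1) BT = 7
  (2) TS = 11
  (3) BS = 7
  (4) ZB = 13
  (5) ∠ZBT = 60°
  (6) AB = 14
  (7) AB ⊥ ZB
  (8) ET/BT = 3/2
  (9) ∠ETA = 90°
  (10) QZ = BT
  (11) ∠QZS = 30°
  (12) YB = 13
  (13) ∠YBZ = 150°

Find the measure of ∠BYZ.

Step 1: By the law of cosines on triangle YBZ: YZ² = 13² + 13² − 2·13·13·cos(150°) = 630.72, so YZ ≈ 25.11.
Step 2: By the inverse law of cosines on triangle BYZ: cos(∠BYZ) = (13² + 25.11² − 13²) / (2·13·25.11) = 630.72/652.97 = 0.9659, so ∠BYZ = 15°.

Therefore, the measure of angle ∠BYZ = 15°.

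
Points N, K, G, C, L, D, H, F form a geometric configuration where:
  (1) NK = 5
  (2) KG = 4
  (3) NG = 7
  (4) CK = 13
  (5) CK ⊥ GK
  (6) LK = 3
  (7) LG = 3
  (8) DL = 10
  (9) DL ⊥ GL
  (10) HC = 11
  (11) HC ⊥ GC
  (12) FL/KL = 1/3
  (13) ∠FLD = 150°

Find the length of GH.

Step 1: By the law of cosines on triangle CKG: CG² = 13² + 4² − 2·13·4·cos(90°) = 185, so CG = √185.
Step 2: By the law of cosines on triangle GCH: GH² = √185² + 11² − 2·√185·11·cos(90°) = 306, so GH = 3·√34.

Therefore, the length of GH = 3·√34.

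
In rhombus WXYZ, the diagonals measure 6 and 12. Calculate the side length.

Half-diagonals are 3 and 6. side = sqrt(3^2 + 6^2) = sqrt(45) = 3*sqrt(5)

3*sqrt(5)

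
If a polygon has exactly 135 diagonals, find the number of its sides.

Using d = n(n - 3)/2, we solve 135 = n(n - 3)/2.
So n(n - 3) = 270.
Testing n = 18: 18 * 15 = 270 = 270. Correct.
The polygon has 18 sides.

18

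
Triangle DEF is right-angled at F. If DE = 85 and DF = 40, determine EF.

By the Pythagorean theorem: EF^2 = DE^2 - DF^2
EF^2 = 85^2 - 40^2 = 7225 - 1600 = 5625
EF = sqrt(5625) = 75

75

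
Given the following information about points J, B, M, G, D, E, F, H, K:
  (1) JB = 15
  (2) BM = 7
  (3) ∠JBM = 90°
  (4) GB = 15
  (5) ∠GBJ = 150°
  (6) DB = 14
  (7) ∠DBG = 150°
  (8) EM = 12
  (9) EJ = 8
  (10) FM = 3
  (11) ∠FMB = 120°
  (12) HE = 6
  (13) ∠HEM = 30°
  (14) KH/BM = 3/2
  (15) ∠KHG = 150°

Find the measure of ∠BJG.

Step 1: By the law of cosines on triangle JBG: JG² = 15² + 15² − 2·15·15·cos(150°) = 839.71, so JG ≈ 28.98.
Step 2: By the inverse law of cosines on triangle BJG: cos(∠BJG) = (15² + 28.98² − 15²) / (2·15·28.98) = 839.71/869.33 = 0.9659, so ∠BJG = 15°.

Therefore, the measure of angle ∠BJG = 15°.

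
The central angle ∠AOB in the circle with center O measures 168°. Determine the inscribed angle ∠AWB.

An inscribed angle intercepts an arc from a point on the circle, while the central angle intercepts the same arc from the center.
The inscribed angle is always half the central angle: 168° / 2 = 84°.

84°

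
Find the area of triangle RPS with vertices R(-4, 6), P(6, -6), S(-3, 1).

Using the Shoelace formula for a triangle:
Area = (1/2)|x0(y1 - y2) + x1(y2 - y0) + x2(y0 - y1)|
Area = (1/2)|-4(-6 - 1) + 6(1 - 6) + -3(6 - -6)|
Area = (1/2)|28 + -30 + -36|
Area = (1/2)|-38|
Area = (1/2)(38)
Area = 19

19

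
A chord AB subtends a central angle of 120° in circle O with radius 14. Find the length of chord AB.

Drop a perpendicular from the center to the chord, bisecting both the chord and the central angle.
Each half-chord = r sin(θ/2) = 14 sin(60°).
The full chord = 2 × 14 × sin(60°) = 14*sqrt(3).

14*sqrt(3)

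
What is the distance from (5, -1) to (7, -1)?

d = sqrt((7 - 5)^2 + (-1 - -1)^2)
d = sqrt(2^2 + 0^2)
d = sqrt(4 + 0)
d = sqrt(4) = 2

2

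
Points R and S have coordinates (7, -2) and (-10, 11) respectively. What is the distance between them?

d = sqrt((-10 - 7)^2 + (11 - -2)^2)
d = sqrt(-17^2 + 13^2)
d = sqrt(289 + 169)
d = sqrt(458)

sqrt(458)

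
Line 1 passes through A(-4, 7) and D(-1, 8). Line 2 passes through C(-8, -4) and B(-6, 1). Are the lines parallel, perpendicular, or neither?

Slope of line 1: m1 = (8 - 7)/(-1 - -4) = 1/3 = 1/3
Slope of line 2: m2 = (1 - -4)/(-6 - -8) = 5/2 = 5/2
For parallel lines we need equal slopes: 1/3 != 5/2.
For perpendicular lines we need m1*m2 = -1: (1/3)(5/2) = 5/6 != -1.
Since neither condition holds, the lines are neither parallel nor perpendicular.

Neither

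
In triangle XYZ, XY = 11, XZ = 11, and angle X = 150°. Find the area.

When two sides and the included angle are known, the area formula is (1/2)ab sin(C).
The height from one side to the opposite vertex is 11 sin(150°) = 11/2.
Area = (1/2) * 11 * 11/2 = 121/4.

121/4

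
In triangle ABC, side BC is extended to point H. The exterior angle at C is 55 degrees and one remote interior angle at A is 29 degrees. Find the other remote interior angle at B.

By the exterior angle theorem: exterior angle = sum of remote interior angles.
55 = 29 + angle B
angle B = 55 - 29 = 26 degrees

26 degrees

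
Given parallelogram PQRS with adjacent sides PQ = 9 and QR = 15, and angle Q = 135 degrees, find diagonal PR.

The diagonal of a parallelogram can be found by treating two adjacent sides and the diagonal as a triangle.
Applying the law of cosines with sides 9, 15 and included angle 135°:
d^2 = 81 + 225 - 270*cos(135°) = 135*sqrt(2) + 306
d = 3*sqrt(15*sqrt(2) + 34)

3*sqrt(15*sqrt(2) + 34)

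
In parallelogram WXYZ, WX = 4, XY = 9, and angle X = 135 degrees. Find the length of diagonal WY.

Using the law of cosines:
d^2 = 4^2 + 9^2 - 2(4)(9)cos(135 degrees)
d^2 = 16 + 81 - 72*-sqrt(2)/2
d^2 = 36*sqrt(2) + 97
d = sqrt(36*sqrt(2) + 97)

sqrt(36*sqrt(2) + 97)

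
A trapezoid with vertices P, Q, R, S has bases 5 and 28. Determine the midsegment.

midsegment = (5 + 28) / 2 = 33 / 2 = 33/2

33/2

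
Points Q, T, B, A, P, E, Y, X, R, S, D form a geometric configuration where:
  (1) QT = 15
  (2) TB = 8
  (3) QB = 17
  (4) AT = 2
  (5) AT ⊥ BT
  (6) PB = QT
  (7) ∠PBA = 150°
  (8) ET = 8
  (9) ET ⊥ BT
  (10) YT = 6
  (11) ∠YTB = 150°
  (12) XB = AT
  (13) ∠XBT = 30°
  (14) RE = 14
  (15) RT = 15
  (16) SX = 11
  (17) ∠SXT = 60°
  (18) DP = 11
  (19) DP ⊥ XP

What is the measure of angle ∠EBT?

Step 1: By the law of cosines on triangle BTE: BE² = 8² + 8² − 2·8·8·cos(90°) = 128, so BE = 8·√2.
Step 2: By the inverse law of cosines on triangle EBT: cos(∠EBT) = ((8·√2)² + 8² − 8²) / (2·8·√2·8) = 128/181.02 = 0.7071, so ∠EBT = 45°.

Therefore, the measure of angle ∠EBT = 45°.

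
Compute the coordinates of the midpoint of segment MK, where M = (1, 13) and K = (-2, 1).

The midpoint is the average of the coordinates:
x: (1 + -2)/2 = -1/2
y: (13 + 1)/2 = 7
Midpoint = (-1/2, 7)

(-1/2, 7)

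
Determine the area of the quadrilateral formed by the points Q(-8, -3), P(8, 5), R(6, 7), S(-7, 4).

The Shoelace formula works by pairing each vertex with the next (cycling back to the first).
For each pair, compute x_i*y_(i+1) - x_(i+1)*y_i:
  (-8*5 - 8*-3) = -16
  (8*7 - 6*5) = 26
  (6*4 - -7*7) = 73
  (-7*-3 - -8*4) = 53
Taking half the absolute value of the total: Area = (1/2)(136) = 68.

68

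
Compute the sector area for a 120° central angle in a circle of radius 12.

Sector area = π(12²)(1/3) = 48*pi

48*pi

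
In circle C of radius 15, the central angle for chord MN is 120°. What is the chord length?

Drop a perpendicular from the center to the chord, bisecting both the chord and the central angle.
Each half-chord = r sin(θ/2) = 15 sin(60°).
The full chord = 2 × 15 × sin(60°) = 15*sqrt(3).

15*sqrt(3)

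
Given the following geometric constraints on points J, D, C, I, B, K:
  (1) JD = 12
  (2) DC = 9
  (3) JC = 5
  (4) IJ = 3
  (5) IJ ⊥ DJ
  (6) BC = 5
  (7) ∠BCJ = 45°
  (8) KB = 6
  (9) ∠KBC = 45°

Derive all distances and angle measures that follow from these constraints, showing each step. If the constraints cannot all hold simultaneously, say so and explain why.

The constraints are consistent.

Step 1: From JC = 5, CB = 5, and ∠JCB = 45°, by the law of cosines:
  JB² = JC² + CB² - 2·JC·CB·cos(45°) = 25 + 25 - 35.36 = 14.64
  JB ≈ 3.83

Step 2: From DJ = 12, JI = 3, and ∠DJI = 90°, by the law of cosines:
  DI² = DJ² + JI² - 2·DJ·JI·cos(90°) = 144 + 9 - 0 = 153
  DI = 3·√17

Step 3: From CB = 5, BK = 6, and ∠CBK = 45°, by the law of cosines:
  CK² = CB² + BK² - 2·CB·BK·cos(45°) = 25 + 36 - 42.43 = 18.57
  CK ≈ 4.31

Step 4: From JC = 5, JD = 12, CD = 9, by the inverse law of cosines:
  cos(∠CJD) = (JC² + JD² - CD²) / (2·JC·JD)
  ∠CJD = 42.83°

Step 5: From DC = 9, DJ = 12, CJ = 5, by the inverse law of cosines:
  cos(∠CDJ) = (DC² + DJ² - CJ²) / (2·DC·DJ)
  ∠CDJ = 22.19°

Step 6: From CD = 9, CJ = 5, DJ = 12, by the inverse law of cosines:
  cos(∠DCJ) = (CD² + CJ² - DJ²) / (2·CD·CJ)
  ∠DCJ = 114.97°

Step 7: From JB = 3.83, JC = 5, BC = 5, by the inverse law of cosines:
  cos(∠BJC) = (JB² + JC² - BC²) / (2·JB·JC)
  ∠BJC = 67.5°

Step 8: From DI = 3·√17, DJ = 12, IJ = 3, by the inverse law of cosines:
  cos(∠IDJ) = (DI² + DJ² - IJ²) / (2·DI·DJ)
  ∠IDJ = 14.04°

Step 9: From CB = 5, CK = 4.31, BK = 6, by the inverse law of cosines:
  cos(∠BCK) = (CB² + CK² - BK²) / (2·CB·CK)
  ∠BCK = 79.88°

Step 10: From ID = 3·√17, IJ = 3, DJ = 12, by the inverse law of cosines:
  cos(∠DIJ) = (ID² + IJ² - DJ²) / (2·ID·IJ)
  ∠DIJ = 75.96°

Step 11: From BC = 5, BJ = 3.83, CJ = 5, by the inverse law of cosines:
  cos(∠CBJ) = (BC² + BJ² - CJ²) / (2·BC·BJ)
  ∠CBJ = 67.5°

Step 12: From KB = 6, KC = 4.31, BC = 5, by the inverse law of cosines:
  cos(∠BKC) = (KB² + KC² - BC²) / (2·KB·KC)
  ∠BKC = 55.12°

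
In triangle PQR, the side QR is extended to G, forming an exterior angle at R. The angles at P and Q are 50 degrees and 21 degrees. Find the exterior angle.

By the exterior angle theorem, an exterior angle of a triangle equals the sum of the two remote interior angles.
Exterior angle = angle P + angle Q
Exterior angle = 50 + 21 = 71 degrees

71 degrees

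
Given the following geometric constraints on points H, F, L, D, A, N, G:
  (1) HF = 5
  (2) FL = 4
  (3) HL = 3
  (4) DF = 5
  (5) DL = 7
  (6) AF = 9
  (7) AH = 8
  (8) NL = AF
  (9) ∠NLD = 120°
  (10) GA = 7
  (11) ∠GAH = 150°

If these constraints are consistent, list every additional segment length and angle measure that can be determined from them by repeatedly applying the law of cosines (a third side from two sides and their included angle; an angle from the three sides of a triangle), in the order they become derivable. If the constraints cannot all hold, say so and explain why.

The constraints are consistent. Derivable facts, in order:
After 1 step:
- DN = √193
- HG ≈ 14.49
- ∠AFH = 62.18°
- ∠AHF = 84.26°
- ∠DFL = 101.54°
- ∠DLF = 44.42°
- ∠FAH = 33.56°
- ∠FDL = 34.05°
- ∠FHL = 53.13°
- ∠FLH = 90°
- ∠HFL = 36.87°
After 2 steps:
- ∠AGH = 16.02°
- ∠AHG = 13.98°
- ∠DNL = 25.87°
- ∠LDN = 34.13°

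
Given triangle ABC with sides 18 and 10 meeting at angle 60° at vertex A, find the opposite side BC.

Law of cosines: BC^2 = 18^2 + 10^2 - 2(18)(10)cos(60°) = 244, so BC = 2*sqrt(61).

2*sqrt(61)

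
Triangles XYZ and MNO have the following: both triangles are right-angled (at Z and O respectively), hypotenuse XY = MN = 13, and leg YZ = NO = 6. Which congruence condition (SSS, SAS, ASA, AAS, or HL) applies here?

The given information provides:
both triangles are right-angled (at Z and O respectively), hypotenuse XY = MN = 13, and leg YZ = NO = 6
This matches the HL congruence theorem.
The hypotenuse and one leg of two right triangles are equal (Hypotenuse-Leg).

HL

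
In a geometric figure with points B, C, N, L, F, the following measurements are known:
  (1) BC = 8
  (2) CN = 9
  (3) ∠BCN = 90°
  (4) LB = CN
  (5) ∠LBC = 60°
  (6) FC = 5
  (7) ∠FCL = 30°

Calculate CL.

From the given relations: LB = CN = 9.
Step 1: By the law of cosines on triangle CBL: CL² = 8² + 9² − 2·8·9·cos(60°) = 73, so CL = √73.

Therefore, the length of CL = √73.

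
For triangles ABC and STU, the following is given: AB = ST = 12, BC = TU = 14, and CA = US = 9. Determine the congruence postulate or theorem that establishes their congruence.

Consider the given information: AB = ST = 12, BC = TU = 14, and CA = US = 9
This is not ASA or AAS: ASA requires two angles and the side between them. AAS requires two angles and a non-included side.
The correct criterion is SSS. All three pairs of corresponding sides are equal (Side-Side-Side).

SSS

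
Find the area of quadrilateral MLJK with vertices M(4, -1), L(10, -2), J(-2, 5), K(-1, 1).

Using the Shoelace formula for a quadrilateral (vertices in order):
Area = (1/2)|sum of (x_i * y_(i+1) - x_(i+1) * y_i)|
Terms: (4*-2 - 10*-1) = 2, (10*5 - -2*-2) = 46, (-2*1 - -1*5) = 3, (-1*-1 - 4*1) = -3
Sum = 48
Area = (1/2)(48) = 24

24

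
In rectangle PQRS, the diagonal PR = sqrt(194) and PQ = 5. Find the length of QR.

b = sqrt(d^2 - a^2) = sqrt(194 - 25) = sqrt(169) = 13

13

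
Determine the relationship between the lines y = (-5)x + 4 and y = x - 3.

Slope of line 1: m1 = -5
Slope of line 2: m2 = 1
m1 != m2 (-5 != 1), so not parallel.
m1 * m2 = (-5) * (1) = -5 != -1, so not perpendicular.
The lines are neither parallel nor perpendicular.

Neither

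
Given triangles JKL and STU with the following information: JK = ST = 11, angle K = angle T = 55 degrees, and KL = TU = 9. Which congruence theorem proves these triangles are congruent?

Consider the given information: JK = ST = 11, angle K = angle T = 55 degrees, and KL = TU = 9
This is not SSS or AAS: SSS requires all three pairs of sides, but we don't have that. AAS requires two angles and a non-included side.
The correct criterion is SAS. Two pairs of corresponding sides and the included angle are equal (Side-Angle-Side).

SAS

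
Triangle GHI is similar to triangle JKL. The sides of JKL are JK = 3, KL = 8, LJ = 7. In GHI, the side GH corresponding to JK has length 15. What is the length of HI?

Similar triangles have proportional sides. Setting up the proportion:
GH / JK = HI / KL
15 / 3 = HI / 8
HI = 8 * 15 / 3 = 40.

40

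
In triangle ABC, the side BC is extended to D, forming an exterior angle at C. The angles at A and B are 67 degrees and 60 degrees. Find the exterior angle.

Exterior angle = 67 + 60 = 127 degrees (exterior angle theorem).

127 degrees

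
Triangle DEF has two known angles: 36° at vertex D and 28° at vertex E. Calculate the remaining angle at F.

Let angle F = x. Then 36 + 28 + x = 180.
x = 180 - 64 = 116 degrees.

116 degrees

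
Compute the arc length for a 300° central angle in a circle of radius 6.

Arc length = 2π(6)(5/6) = 10*pi

10*pi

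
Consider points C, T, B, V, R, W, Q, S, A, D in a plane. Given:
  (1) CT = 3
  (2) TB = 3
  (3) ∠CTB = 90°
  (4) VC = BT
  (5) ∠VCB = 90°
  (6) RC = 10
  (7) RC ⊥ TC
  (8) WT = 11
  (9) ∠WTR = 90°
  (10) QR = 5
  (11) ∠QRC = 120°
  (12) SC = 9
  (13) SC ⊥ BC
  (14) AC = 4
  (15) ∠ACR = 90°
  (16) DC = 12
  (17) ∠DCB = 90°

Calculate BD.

Step 1: By the law of cosines on triangle BTC: BC² = 3² + 3² − 2·3·3·cos(90°) = 18, so BC = 3·√2.
Step 2: By the law of cosines on triangle BCD: BD² = (3·√2)² + 12² − 2·3·√2·12·cos(90°) = 162, so BD = 9·√2.

Therefore, the length of BD = 9·√2.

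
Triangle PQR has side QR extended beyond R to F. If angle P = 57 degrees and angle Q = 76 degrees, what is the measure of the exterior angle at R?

By the exterior angle theorem, an exterior angle of a triangle equals the sum of the two remote interior angles.
Exterior angle = angle P + angle Q
Exterior angle = 57 + 76 = 133 degrees

133 degrees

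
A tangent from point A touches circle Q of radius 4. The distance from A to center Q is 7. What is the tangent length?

Let T be the point of tangency. Then QT ⊥ AT (radius ⊥ tangent).
In right triangle QTA: QA² = QT² + AT²
7² = 4² + AT²
AT² = 33, AT = sqrt(33)

sqrt(33)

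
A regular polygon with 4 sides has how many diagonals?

Total line segments between 4 vertices = C(4,2) = 6.
Subtract the 4 sides: 6 - 4 = 2 diagonals.

2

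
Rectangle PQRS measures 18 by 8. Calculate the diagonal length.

d = sqrt(18^2 + 8^2) = sqrt(388) = 2*sqrt(97)

2*sqrt(97)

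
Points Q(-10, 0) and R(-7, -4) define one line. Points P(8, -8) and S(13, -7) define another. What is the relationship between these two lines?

Slope of line 1: m1 = (-4 - 0)/(-7 - -10) = -4/3 = -4/3
Slope of line 2: m2 = (-7 - -8)/(13 - 8) = 1/5 = 1/5
m1 != m2 and m1*m2 = -4/15 != -1. Neither.

Neither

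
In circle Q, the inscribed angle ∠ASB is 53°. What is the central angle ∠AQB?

By the inscribed angle theorem, the central angle is twice the inscribed angle.
Central angle = 2 × 53° = 106°

106°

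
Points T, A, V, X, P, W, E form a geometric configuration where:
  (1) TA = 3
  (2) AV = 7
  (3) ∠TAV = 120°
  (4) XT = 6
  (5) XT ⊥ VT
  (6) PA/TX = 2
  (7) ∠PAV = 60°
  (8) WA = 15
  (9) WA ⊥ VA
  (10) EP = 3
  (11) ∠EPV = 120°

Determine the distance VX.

Step 1: By the law of cosines on triangle VAT: VT² = 7² + 3² − 2·7·3·cos(120°) = 79, so VT = √79.
Step 2: By the law of cosines on triangle VTX: VX² = √79² + 6² − 2·√79·6·cos(90°) = 115, so VX = √115.

Therefore, the length of VX = √115.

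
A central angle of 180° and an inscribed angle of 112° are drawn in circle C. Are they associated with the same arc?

By the inscribed angle theorem, the inscribed angle for a central angle of 180° should be 180° / 2 = 90°.
The given inscribed angle is 112°, which does not equal 90°.
Therefore, no, they do not correspond to the same arc.

No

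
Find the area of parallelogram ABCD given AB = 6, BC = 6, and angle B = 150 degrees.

Area = 6 * 6 * sin(150°) = 36 * 1/2 = 18

18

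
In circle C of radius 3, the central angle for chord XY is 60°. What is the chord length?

Chord length = 2r sin(θ/2)
= 2 × 3 × sin(60°/2)
= 2 × 3 × sin(30°)
= 3

3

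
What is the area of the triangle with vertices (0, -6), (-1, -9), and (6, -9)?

Using the Shoelace formula for a triangle:
Area = (1/2)|x0(y1 - y2) + x1(y2 - y0) + x2(y0 - y1)|
Area = (1/2)|0(-9 - -9) + -1(-9 - -6) + 6(-6 - -9)|
Area = (1/2)|0 + 3 + 18|
Area = (1/2)|21|
Area = (1/2)(21)
Area = 21/2

21/2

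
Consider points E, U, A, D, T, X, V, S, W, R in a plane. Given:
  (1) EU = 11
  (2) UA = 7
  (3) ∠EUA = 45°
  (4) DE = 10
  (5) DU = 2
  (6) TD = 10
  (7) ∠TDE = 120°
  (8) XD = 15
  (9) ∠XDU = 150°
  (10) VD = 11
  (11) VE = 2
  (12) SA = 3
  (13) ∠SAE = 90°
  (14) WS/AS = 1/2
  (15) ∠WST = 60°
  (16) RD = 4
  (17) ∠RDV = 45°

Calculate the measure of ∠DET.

Step 1: By the law of cosines on triangle EDT: ET² = 10² + 10² − 2·10·10·cos(120°) = 300, so ET = 10·√3.
Step 2: By the inverse law of cosines on triangle DET: cos(∠DET) = (10² + (10·√3)² − 10²) / (2·10·10·√3) = 300/346.41 = 0.866, so ∠DET = 30°.

Therefore, the measure of angle ∠DET = 30°.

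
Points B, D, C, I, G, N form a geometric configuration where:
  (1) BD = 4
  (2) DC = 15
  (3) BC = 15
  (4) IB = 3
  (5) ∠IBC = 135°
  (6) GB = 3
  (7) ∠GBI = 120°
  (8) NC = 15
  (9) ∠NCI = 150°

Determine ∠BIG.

Step 1: By the law of cosines on triangle IBG: IG² = 3² + 3² − 2·3·3·cos(120°) = 27, so IG = 3·√3.
Step 2: By the inverse law of cosines on triangle BIG: cos(∠BIG) = (3² + (3·√3)² − 3²) / (2·3·3·√3) = 27/31.18 = 0.866, so ∠BIG = 30°.

Therefore, the measure of angle ∠BIG = 30°.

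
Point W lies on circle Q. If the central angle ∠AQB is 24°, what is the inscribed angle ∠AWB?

An inscribed angle intercepts an arc from a point on the circle, while the central angle intercepts the same arc from the center.
The inscribed angle is always half the central angle: 24° / 2 = 12°.

12°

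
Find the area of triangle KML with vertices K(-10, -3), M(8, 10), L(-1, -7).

Shoelace: Area = (1/2)|-10(10--7) + 8(-7--3) + -1(-3-10)| = (1/2)(189) = 189/2

189/2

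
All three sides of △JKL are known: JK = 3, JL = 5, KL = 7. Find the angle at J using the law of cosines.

When all three sides of a triangle are known, the law of cosines can be rearranged to find any angle.
cos(C) = (a² + b² - c²) / (2ab) gives cos(J) = -1/2.
Taking the inverse cosine: J = 120°.

120°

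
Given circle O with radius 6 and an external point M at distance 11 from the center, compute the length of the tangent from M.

Let T be the point of tangency. Then OT ⊥ MT (radius ⊥ tangent).
In right triangle OTM: OM² = OT² + MT²
11² = 6² + MT²
MT² = 85, MT = sqrt(85)

sqrt(85)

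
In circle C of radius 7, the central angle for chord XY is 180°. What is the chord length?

Chord = 2(7) sin(90°) = 14

14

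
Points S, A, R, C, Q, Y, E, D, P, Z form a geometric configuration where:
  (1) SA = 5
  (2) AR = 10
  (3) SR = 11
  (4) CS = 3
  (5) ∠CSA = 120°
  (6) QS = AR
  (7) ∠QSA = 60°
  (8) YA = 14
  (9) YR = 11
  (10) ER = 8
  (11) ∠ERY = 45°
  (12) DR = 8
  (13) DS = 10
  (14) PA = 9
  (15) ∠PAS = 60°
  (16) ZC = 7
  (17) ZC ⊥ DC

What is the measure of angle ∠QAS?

From the given relations: QS = AR = 10.
Step 1: By the law of cosines on triangle ASQ: AQ² = 5² + 10² − 2·5·10·cos(60°) = 75, so AQ = 5·√3.
Step 2: By the inverse law of cosines on triangle QAS: cos(∠QAS) = ((5·√3)² + 5² − 10²) / (2·5·√3·5) = 0/86.6 = 0, so ∠QAS = 90°.

Therefore, the measure of angle ∠QAS = 90°.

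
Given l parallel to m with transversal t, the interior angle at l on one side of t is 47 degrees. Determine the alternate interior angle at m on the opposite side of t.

Alternate interior angles lie on opposite sides of the transversal, between the parallel lines.
By the alternate interior angle theorem, they are equal: 47 degrees.

47 degrees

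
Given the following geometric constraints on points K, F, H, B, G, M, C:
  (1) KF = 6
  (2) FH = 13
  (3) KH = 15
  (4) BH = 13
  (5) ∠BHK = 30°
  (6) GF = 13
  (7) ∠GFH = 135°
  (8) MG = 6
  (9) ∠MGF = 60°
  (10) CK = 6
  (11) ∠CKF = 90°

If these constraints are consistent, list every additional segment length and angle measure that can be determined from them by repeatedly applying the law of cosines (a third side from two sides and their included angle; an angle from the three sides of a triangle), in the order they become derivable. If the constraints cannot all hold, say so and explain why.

The constraints are consistent. Derivable facts, in order:
After 1 step:
- FC = 6·√2
- FM = √127
- HG ≈ 24.02
- KB ≈ 7.5
- ∠FHK = 23.37°
- ∠FKH = 59.26°
- ∠HFK = 97.37°
After 2 steps:
- ∠BKH = 60.07°
- ∠CFK = 45°
- ∠FCK = 45°
- ∠FGH = 22.5°
- ∠FHG = 22.5°
- ∠FMG = 92.54°
- ∠GFM = 27.46°
- ∠HBK = 89.93°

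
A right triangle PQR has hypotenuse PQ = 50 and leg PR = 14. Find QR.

Rearranging the Pythagorean theorem to solve for the unknown leg:
leg^2 = hypotenuse^2 - known_leg^2 = 2500 - 196 = 2304
leg = sqrt(2304) = 48.

48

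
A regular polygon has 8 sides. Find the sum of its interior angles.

The sum of interior angles of an n-sided polygon is (n - 2) * 180.
For n = 8: (8 - 2) * 180 = 6 * 180 = 1080 degrees.

1080 degrees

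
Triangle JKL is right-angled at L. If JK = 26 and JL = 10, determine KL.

KL = sqrt(26^2 - 10^2) = sqrt(576) = 24

24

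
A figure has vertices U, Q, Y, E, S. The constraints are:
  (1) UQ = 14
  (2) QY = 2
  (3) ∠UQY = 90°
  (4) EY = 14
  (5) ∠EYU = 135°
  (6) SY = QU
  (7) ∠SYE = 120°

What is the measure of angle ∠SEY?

From the given relations: SY = QU = 14.
Step 1: By the law of cosines on triangle EYS: ES² = 14² + 14² − 2·14·14·cos(120°) = 588, so ES = 14·√3.
Step 2: By the inverse law of cosines on triangle SEY: cos(∠SEY) = ((14·√3)² + 14² − 14²) / (2·14·√3·14) = 588/678.96 = 0.866, so ∠SEY = 30°.

Therefore, the measure of angle ∠SEY = 30°.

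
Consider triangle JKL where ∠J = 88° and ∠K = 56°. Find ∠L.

By the triangle angle sum property, the three interior angles of any triangle add up to 180°.
We know angle J = 88° and angle K = 56°, so their sum is 144°.
Therefore angle L = 180° - 144° = 36°.

36 degrees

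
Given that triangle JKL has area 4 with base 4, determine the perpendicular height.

height = 2 * 4 / 4 = 2

2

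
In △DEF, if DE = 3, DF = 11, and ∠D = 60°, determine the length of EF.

When two sides and the included angle are known, the law of cosines gives the third side.
c^2 = a^2 + b^2 - 2ab cos(C) generalizes the Pythagorean theorem to non-right triangles.
Here: EF^2 = 9 + 121 - 66*(1/2) = 97
EF = sqrt(97)

sqrt(97)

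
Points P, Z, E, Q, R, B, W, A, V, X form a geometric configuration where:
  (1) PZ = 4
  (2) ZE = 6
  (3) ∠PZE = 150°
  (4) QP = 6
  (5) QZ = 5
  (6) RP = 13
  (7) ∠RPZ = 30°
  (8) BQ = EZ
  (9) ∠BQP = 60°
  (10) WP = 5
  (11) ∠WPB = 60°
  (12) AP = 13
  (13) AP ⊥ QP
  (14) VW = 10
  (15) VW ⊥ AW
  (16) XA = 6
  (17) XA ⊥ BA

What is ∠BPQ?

From the given relations: BQ = EZ = 6.
Step 1: By the law of cosines on triangle PQB: PB² = 6² + 6² − 2·6·6·cos(60°) = 36, so PB = 6.
Step 2: By the inverse law of cosines on triangle BPQ: cos(∠BPQ) = (6² + 6² − 6²) / (2·6·6) = 36/72 = 0.5, so ∠BPQ = 60°.

Therefore, the measure of angle ∠BPQ = 60°.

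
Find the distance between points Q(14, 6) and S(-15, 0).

d = sqrt((-15 - 14)^2 + (0 - 6)^2)
d = sqrt(-29^2 + -6^2)
d = sqrt(841 + 36)
d = sqrt(877)

sqrt(877)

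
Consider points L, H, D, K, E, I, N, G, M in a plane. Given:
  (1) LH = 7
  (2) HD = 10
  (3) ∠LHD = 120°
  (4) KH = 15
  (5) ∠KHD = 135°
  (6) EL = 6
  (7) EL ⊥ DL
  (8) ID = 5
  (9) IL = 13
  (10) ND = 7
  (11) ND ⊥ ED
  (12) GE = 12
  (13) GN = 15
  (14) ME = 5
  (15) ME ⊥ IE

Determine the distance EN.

Step 1: By the law of cosines on triangle LHD: LD² = 7² + 10² − 2·7·10·cos(120°) = 219, so LD ≈ 14.8.
Step 2: By the law of cosines on triangle ELD: ED² = 6² + 14.8² − 2·6·14.8·cos(90°) = 255, so ED ≈ 15.97.
Step 3: By the law of cosines on triangle EDN: EN² = 15.97² + 7² − 2·15.97·7·cos(90°) = 304, so EN = 4·√19.

Therefore, the length of EN = 4·√19.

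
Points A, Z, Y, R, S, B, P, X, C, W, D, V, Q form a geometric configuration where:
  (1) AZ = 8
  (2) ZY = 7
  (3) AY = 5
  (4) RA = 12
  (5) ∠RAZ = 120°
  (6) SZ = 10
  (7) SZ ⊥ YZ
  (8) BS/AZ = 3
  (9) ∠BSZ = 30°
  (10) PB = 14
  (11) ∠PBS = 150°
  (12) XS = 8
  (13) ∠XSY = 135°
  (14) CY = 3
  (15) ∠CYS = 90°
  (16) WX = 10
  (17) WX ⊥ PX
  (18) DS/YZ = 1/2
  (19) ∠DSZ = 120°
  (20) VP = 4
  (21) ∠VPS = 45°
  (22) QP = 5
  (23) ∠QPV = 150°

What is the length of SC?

Step 1: By the law of cosines on triangle SZY: SY² = 10² + 7² − 2·10·7·cos(90°) = 149, so SY = √149.
Step 2: By the law of cosines on triangle SYC: SC² = √149² + 3² − 2·√149·3·cos(90°) = 158, so SC = √158.

Therefore, the length of SC = √158.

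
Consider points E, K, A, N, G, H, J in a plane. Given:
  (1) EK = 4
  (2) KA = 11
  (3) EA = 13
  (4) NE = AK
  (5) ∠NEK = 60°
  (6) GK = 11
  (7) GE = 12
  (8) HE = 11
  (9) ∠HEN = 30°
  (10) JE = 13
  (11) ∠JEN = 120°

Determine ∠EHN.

From the given relations: NE = AK = 11.
Step 1: By the law of cosines on triangle HEN: HN² = 11² + 11² − 2·11·11·cos(30°) = 32.42, so HN ≈ 5.69.
Step 2: By the inverse law of cosines on triangle EHN: cos(∠EHN) = (11² + 5.69² − 11²) / (2·11·5.69) = 32.42/125.27 = 0.2588, so ∠EHN = 75°.

Therefore, the measure of angle ∠EHN = 75°.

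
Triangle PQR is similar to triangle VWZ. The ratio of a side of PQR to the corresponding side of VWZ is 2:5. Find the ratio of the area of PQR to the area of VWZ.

The ratio of areas of similar triangles equals the square of the side ratio.
Side ratio = 2:5
Area ratio = (2/5)^2 = 4/25 = 4:25

4:25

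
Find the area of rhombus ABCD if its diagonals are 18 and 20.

The diagonals of a rhombus divide it into four right triangles.
Each triangle has legs 18/ 2 = 9 and 20/2 = 10, so each has area (1/2)*9*10 = 45.
Four such triangles give total area = (d1 * d2) / 2 = 180.

180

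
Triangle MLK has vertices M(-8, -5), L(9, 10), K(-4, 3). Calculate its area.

Shoelace: Area = (1/2)|-8(10-3) + 9(3--5) + -4(-5-10)| = (1/2)(76) = 38

38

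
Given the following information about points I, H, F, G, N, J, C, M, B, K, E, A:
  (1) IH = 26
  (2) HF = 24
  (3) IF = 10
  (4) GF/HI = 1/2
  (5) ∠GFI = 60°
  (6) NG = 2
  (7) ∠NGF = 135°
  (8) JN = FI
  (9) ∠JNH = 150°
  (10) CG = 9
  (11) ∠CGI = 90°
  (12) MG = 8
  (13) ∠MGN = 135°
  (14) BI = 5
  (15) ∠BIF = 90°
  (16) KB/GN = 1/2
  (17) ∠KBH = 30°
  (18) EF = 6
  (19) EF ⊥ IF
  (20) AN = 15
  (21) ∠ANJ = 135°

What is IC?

From the given relations: GF = 1/2·HI = 1/2·26 = 13.
Step 1: By the law of cosines on triangle GFI: GI² = 13² + 10² − 2·13·10·cos(60°) = 139, so GI = √139.
Step 2: By the law of cosines on triangle IGC: IC² = √139² + 9² − 2·√139·9·cos(90°) = 220, so IC = 2·√55.

Therefore, the length of IC = 2·√55.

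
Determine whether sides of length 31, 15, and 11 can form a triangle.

The longest side is 31. The other two sides sum to 11 + 15 = 26.
Since 26 ≤ 31, the two shorter sides cannot reach around to close the triangle.

No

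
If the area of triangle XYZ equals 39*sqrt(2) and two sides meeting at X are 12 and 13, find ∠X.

From the SAS area formula Area = (1/2)ab sin(C), rearranging gives sin(C) = 2*Area/(ab).
sin(C) = 2 * 39*sqrt(2) / (156) = sqrt(2)/2.
Therefore C = arcsin(sqrt(2)/2) = 45°.
Since sin(180° - C) = sin(C), the obtuse angle 135° gives the same area, so C = 45° or C = 135°.

45° or 135°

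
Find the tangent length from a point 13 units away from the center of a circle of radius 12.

Let T be the point of tangency. Then OT ⊥ AT (radius ⊥ tangent).
In right triangle OTA: OA² = OT² + AT²
13² = 12² + AT²
AT² = 25, AT = 5

5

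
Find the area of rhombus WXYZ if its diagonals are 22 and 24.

The diagonals of a rhombus divide it into four right triangles.
Each triangle has legs 22/ 2 = 11 and 24/2 = 12, so each has area (1/2)*11*12 = 66.
Four such triangles give total area = (d1 * d2) / 2 = 264.

264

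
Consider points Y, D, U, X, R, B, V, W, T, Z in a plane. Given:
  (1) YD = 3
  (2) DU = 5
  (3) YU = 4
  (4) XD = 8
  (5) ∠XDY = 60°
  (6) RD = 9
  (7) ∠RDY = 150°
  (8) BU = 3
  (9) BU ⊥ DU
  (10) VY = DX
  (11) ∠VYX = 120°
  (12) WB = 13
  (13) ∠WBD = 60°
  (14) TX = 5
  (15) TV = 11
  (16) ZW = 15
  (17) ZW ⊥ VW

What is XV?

From the given relations: VY = DX = 8.
Step 1: By the law of cosines on triangle XDY: XY² = 8² + 3² − 2·8·3·cos(60°) = 49, so XY = 7.
Step 2: By the law of cosines on triangle XYV: XV² = 7² + 8² − 2·7·8·cos(120°) = 169, so XV = 13.

Therefore, the length of XV = 13.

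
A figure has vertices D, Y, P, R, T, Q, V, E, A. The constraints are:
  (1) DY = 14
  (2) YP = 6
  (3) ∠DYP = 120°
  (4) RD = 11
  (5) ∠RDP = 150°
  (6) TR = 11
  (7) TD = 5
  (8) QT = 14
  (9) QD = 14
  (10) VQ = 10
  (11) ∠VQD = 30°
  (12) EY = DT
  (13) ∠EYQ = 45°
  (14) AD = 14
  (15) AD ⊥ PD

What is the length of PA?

Step 1: By the law of cosines on triangle DYP: DP² = 14² + 6² − 2·14·6·cos(120°) = 316, so DP = 2·√79.
Step 2: By the law of cosines on triangle PDA: PA² = (2·√79)² + 14² − 2·2·√79·14·cos(90°) = 512, so PA = 16·√2.

Therefore, the length of PA = 16·√2.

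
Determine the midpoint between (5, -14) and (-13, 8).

The midpoint is the point halfway along the segment.
Move half the horizontal distance: 5 + (-13 - 5)/2 = 5 + -18/2 = -4
Move half the vertical distance: -14 + (8 - -14)/2 = -14 + 22/2 = -3
Midpoint = (-4, -3)

(-4, -3)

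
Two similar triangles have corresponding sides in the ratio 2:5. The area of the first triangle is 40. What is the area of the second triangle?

The ratio of areas of similar triangles = (side ratio)^2.
Side ratio = 2:5, so area ratio = 4:25.
Area of the second triangle / Area of the first triangle = 25/4
Area of the second triangle = 40 * 25/4 = 250

250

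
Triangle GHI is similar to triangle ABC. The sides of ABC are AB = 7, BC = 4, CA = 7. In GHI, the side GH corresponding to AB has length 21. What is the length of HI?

k = 21/7 = 3. HI = 3 * 4 = 12.

12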